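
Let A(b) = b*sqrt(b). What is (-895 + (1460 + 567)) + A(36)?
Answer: 1348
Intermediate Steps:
A(b) = b**(3/2)
(-895 + (1460 + 567)) + A(36) = (-895 + (1460 + 567)) + 36**(3/2) = (-895 + 2027) + 216 = 1132 + 216 = 1348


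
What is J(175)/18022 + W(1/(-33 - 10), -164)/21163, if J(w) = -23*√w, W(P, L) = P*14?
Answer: -14/910009 - 115*√7/18022 ≈ -0.016898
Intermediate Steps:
W(P, L) = 14*P
J(175)/18022 + W(1/(-33 - 10), -164)/21163 = -115*√7/18022 + (14/(-33 - 10))/21163 = -115*√7*(1/18022) + (14/(-43))*(1/21163) = -115*√7*(1/18022) + (14*(-1/43))*(1/21163) = -115*√7/18022 - 14/43*1/21163 = -115*√7/18022 - 14/910009 = -14/910009 - 115*√7/18022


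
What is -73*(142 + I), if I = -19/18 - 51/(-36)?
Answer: -374125/36 ≈ -10392.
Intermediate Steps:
I = 13/36 (I = -19*1/18 - 51*(-1/36) = -19/18 + 17/12 = 13/36 ≈ 0.36111)
-73*(142 + I) = -73*(142 + 13/36) = -73*5125/36 = -374125/36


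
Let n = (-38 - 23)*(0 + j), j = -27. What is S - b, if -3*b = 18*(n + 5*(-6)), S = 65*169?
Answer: 20687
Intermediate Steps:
n = 1647 (n = (-38 - 23)*(0 - 27) = -61*(-27) = 1647)
S = 10985
b = -9702 (b = -6*(1647 + 5*(-6)) = -6*(1647 - 30) = -6*1617 = -⅓*29106 = -9702)
S - b = 10985 - 1*(-9702) = 10985 + 9702 = 20687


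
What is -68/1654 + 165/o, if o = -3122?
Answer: -242603/2581894 ≈ -0.093963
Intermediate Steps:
-68/1654 + 165/o = -68/1654 + 165/(-3122) = -68*1/1654 + 165*(-1/3122) = -34/827 - 165/3122 = -242603/2581894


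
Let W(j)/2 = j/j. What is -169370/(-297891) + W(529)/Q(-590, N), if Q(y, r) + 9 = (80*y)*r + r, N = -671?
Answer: 894006094697/1572393812220 ≈ 0.56856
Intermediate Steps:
W(j) = 2 (W(j) = 2*(j/j) = 2*1 = 2)
Q(y, r) = -9 + r + 80*r*y (Q(y, r) = -9 + ((80*y)*r + r) = -9 + (80*r*y + r) = -9 + (r + 80*r*y) = -9 + r + 80*r*y)
-169370/(-297891) + W(529)/Q(-590, N) = -169370/(-297891) + 2/(-9 - 671 + 80*(-671)*(-590)) = -169370*(-1/297891) + 2/(-9 - 671 + 31671200) = 169370/297891 + 2/31670520 = 169370/297891 + 2*(1/31670520) = 169370/297891 + 1/15835260 = 894006094697/1572393812220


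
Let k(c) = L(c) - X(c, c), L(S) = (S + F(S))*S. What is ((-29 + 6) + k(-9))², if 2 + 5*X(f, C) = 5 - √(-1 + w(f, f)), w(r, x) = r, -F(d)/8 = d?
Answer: (2953 - I*√10)²/25 ≈ 3.4881e+5 - 747.06*I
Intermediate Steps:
F(d) = -8*d
L(S) = -7*S² (L(S) = (S - 8*S)*S = (-7*S)*S = -7*S²)
X(f, C) = ⅗ - √(-1 + f)/5 (X(f, C) = -⅖ + (5 - √(-1 + f))/5 = -⅖ + (1 - √(-1 + f)/5) = ⅗ - √(-1 + f)/5)
k(c) = -⅗ - 7*c² + √(-1 + c)/5 (k(c) = -7*c² - (⅗ - √(-1 + c)/5) = -7*c² + (-⅗ + √(-1 + c)/5) = -⅗ - 7*c² + √(-1 + c)/5)
((-29 + 6) + k(-9))² = ((-29 + 6) + (-⅗ - 7*(-9)² + √(-1 - 9)/5))² = (-23 + (-⅗ - 7*81 + √(-10)/5))² = (-23 + (-⅗ - 567 + (I*√10)/5))² = (-23 + (-⅗ - 567 + I*√10/5))² = (-23 + (-2838/5 + I*√10/5))² = (-2953/5 + I*√10/5)²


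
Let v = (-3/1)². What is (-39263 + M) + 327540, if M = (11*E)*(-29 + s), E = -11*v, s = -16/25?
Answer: 8013874/25 ≈ 3.2056e+5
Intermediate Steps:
v = 9 (v = (-3*1)² = (-3)² = 9)
s = -16/25 (s = -16*1/25 = -16/25 ≈ -0.64000)
E = -99 (E = -11*9 = -99)
M = 806949/25 (M = (11*(-99))*(-29 - 16/25) = -1089*(-741/25) = 806949/25 ≈ 32278.)
(-39263 + M) + 327540 = (-39263 + 806949/25) + 327540 = -174626/25 + 327540 = 8013874/25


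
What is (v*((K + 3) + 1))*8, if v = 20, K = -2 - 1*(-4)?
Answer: 960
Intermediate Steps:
K = 2 (K = -2 + 4 = 2)
(v*((K + 3) + 1))*8 = (20*((2 + 3) + 1))*8 = (20*(5 + 1))*8 = (20*6)*8 = 120*8 = 960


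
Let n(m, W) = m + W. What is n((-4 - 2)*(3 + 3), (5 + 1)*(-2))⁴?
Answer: 5308416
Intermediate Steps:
n(m, W) = W + m
n((-4 - 2)*(3 + 3), (5 + 1)*(-2))⁴ = ((5 + 1)*(-2) + (-4 - 2)*(3 + 3))⁴ = (6*(-2) - 6*6)⁴ = (-12 - 36)⁴ = (-48)⁴ = 5308416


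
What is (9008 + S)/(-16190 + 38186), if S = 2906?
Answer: 5957/10998 ≈ 0.54164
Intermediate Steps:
(9008 + S)/(-16190 + 38186) = (9008 + 2906)/(-16190 + 38186) = 11914/21996 = 11914*(1/21996) = 5957/10998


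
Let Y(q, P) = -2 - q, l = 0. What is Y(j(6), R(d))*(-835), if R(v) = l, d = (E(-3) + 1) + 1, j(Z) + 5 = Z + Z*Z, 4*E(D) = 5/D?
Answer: 32565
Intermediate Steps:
E(D) = 5/(4*D) (E(D) = (5/D)/4 = 5/(4*D))
j(Z) = -5 + Z + Z² (j(Z) = -5 + (Z + Z*Z) = -5 + (Z + Z²) = -5 + Z + Z²)
d = 19/12 (d = ((5/4)/(-3) + 1) + 1 = ((5/4)*(-⅓) + 1) + 1 = (-5/12 + 1) + 1 = 7/12 + 1 = 19/12 ≈ 1.5833)
R(v) = 0
Y(j(6), R(d))*(-835) = (-2 - (-5 + 6 + 6²))*(-835) = (-2 - (-5 + 6 + 36))*(-835) = (-2 - 1*37)*(-835) = (-2 - 37)*(-835) = -39*(-835) = 32565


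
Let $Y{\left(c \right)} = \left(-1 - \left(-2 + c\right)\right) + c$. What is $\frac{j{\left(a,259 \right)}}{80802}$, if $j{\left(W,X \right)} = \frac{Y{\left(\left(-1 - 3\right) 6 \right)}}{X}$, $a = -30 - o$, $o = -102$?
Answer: $\frac{1}{20927718} \approx 4.7783 \cdot 10^{-8}$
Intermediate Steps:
$Y{\left(c \right)} = 1$ ($Y{\left(c \right)} = \left(1 - c\right) + c = 1$)
$a = 72$ ($a = -30 - -102 = -30 + 102 = 72$)
$j{\left(W,X \right)} = \frac{1}{X}$ ($j{\left(W,X \right)} = 1 \frac{1}{X} = \frac{1}{X}$)
$\frac{j{\left(a,259 \right)}}{80802} = \frac{1}{259 \cdot 80802} = \frac{1}{259} \cdot \frac{1}{80802} = \frac{1}{20927718}$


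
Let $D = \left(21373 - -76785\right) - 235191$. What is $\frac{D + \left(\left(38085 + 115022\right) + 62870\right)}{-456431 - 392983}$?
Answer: $- \frac{39472}{424707} \approx -0.092939$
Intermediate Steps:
$D = -137033$ ($D = \left(21373 + 76785\right) - 235191 = 98158 - 235191 = -137033$)
$\frac{D + \left(\left(38085 + 115022\right) + 62870\right)}{-456431 - 392983} = \frac{-137033 + \left(\left(38085 + 115022\right) + 62870\right)}{-456431 - 392983} = \frac{-137033 + \left(153107 + 62870\right)}{-849414} = \left(-137033 + 215977\right) \left(- \frac{1}{849414}\right) = 78944 \left(- \frac{1}{849414}\right) = - \frac{39472}{424707}$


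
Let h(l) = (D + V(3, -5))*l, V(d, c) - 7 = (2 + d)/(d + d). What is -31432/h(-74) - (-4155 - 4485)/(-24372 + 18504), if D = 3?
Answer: 14793048/392015 ≈ 37.736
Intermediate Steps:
V(d, c) = 7 + (2 + d)/(2*d) (V(d, c) = 7 + (2 + d)/(d + d) = 7 + (2 + d)/((2*d)) = 7 + (2 + d)*(1/(2*d)) = 7 + (2 + d)/(2*d))
h(l) = 65*l/6 (h(l) = (3 + (15/2 + 1/3))*l = (3 + (15/2 + ⅓))*l = (3 + 47/6)*l = 65*l/6)
-31432/h(-74) - (-4155 - 4485)/(-24372 + 18504) = -31432/((65/6)*(-74)) - (-4155 - 4485)/(-24372 + 18504) = -31432/(-2405/3) - (-8640)/(-5868) = -31432*(-3/2405) - (-8640)*(-1)/5868 = 94296/2405 - 1*240/163 = 94296/2405 - 240/163 = 14793048/392015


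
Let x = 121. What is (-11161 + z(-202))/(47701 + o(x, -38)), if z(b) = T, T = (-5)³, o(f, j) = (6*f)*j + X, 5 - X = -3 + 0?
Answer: -198/353 ≈ -0.56091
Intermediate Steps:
X = 8 (X = 5 - (-3 + 0) = 5 - 1*(-3) = 5 + 3 = 8)
o(f, j) = 8 + 6*f*j (o(f, j) = (6*f)*j + 8 = 6*f*j + 8 = 8 + 6*f*j)
T = -125
z(b) = -125
(-11161 + z(-202))/(47701 + o(x, -38)) = (-11161 - 125)/(47701 + (8 + 6*121*(-38))) = -11286/(47701 + (8 - 27588)) = -11286/(47701 - 27580) = -11286/20121 = -11286*1/20121 = -198/353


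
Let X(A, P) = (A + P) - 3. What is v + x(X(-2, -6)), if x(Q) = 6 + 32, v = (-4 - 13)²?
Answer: 327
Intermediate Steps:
v = 289 (v = (-17)² = 289)
X(A, P) = -3 + A + P
x(Q) = 38
v + x(X(-2, -6)) = 289 + 38 = 327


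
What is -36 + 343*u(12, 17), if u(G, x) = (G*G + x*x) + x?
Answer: 154314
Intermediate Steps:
u(G, x) = x + G**2 + x**2 (u(G, x) = (G**2 + x**2) + x = x + G**2 + x**2)
-36 + 343*u(12, 17) = -36 + 343*(17 + 12**2 + 17**2) = -36 + 343*(17 + 144 + 289) = -36 + 343*450 = -36 + 154350 = 154314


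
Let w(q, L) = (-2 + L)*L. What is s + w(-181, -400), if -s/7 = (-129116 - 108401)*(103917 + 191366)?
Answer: 490943286977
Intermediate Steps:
w(q, L) = L*(-2 + L)
s = 490943126177 (s = -7*(-129116 - 108401)*(103917 + 191366) = -(-1662619)*295283 = -7*(-70134732311) = 490943126177)
s + w(-181, -400) = 490943126177 - 400*(-2 - 400) = 490943126177 - 400*(-402) = 490943126177 + 160800 = 490943286977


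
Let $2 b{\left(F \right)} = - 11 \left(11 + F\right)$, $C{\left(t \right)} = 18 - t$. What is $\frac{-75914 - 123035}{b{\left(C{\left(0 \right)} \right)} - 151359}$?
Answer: $\frac{397898}{303037} \approx 1.313$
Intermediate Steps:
$b{\left(F \right)} = - \frac{121}{2} - \frac{11 F}{2}$ ($b{\left(F \right)} = \frac{\left(-11\right) \left(11 + F\right)}{2} = \frac{-121 - 11 F}{2} = - \frac{121}{2} - \frac{11 F}{2}$)
$\frac{-75914 - 123035}{b{\left(C{\left(0 \right)} \right)} - 151359} = \frac{-75914 - 123035}{\left(- \frac{121}{2} - \frac{11 \left(18 - 0\right)}{2}\right) - 151359} = - \frac{198949}{\left(- \frac{121}{2} - \frac{11 \left(18 + 0\right)}{2}\right) - 151359} = - \frac{198949}{\left(- \frac{121}{2} - 99\right) - 151359} = - \frac{198949}{- \frac{319}{2} - 151359} = - \frac{198949}{- \frac{303037}{2}} = \left(-198949\right) \left(- \frac{2}{303037}\right) = \frac{397898}{303037}$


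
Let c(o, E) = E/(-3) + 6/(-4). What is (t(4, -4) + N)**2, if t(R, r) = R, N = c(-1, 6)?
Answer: 1/4 ≈ 0.25000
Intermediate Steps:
c(o, E) = -3/2 - E/3 (c(o, E) = E*(-1/3) + 6*(-1/4) = -E/3 - 3/2 = -3/2 - E/3)
N = -7/2 (N = -3/2 - 1/3*6 = -3/2 - 2 = -7/2 ≈ -3.5000)
(t(4, -4) + N)**2 = (4 - 7/2)**2 = (1/2)**2 = 1/4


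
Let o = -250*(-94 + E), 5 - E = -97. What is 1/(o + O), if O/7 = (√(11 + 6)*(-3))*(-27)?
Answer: 2000/1465313 + 567*√17/1465313 ≈ 0.0029603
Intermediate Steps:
E = 102 (E = 5 - 1*(-97) = 5 + 97 = 102)
O = 567*√17 (O = 7*((√(11 + 6)*(-3))*(-27)) = 7*((√17*(-3))*(-27)) = 7*(-3*√17*(-27)) = 7*(81*√17) = 567*√17 ≈ 2337.8)
o = -2000 (o = -250*(-94 + 102) = -250*8 = -2000)
1/(o + O) = 1/(-2000 + 567*√17)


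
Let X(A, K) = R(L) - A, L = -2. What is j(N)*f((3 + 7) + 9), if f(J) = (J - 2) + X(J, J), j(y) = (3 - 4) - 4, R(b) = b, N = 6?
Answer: 20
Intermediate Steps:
j(y) = -5 (j(y) = -1 - 4 = -5)
X(A, K) = -2 - A
f(J) = -4 (f(J) = (J - 2) + (-2 - J) = (-2 + J) + (-2 - J) = -4)
j(N)*f((3 + 7) + 9) = -5*(-4) = 20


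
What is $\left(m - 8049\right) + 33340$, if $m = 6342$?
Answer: $31633$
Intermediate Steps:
$\left(m - 8049\right) + 33340 = \left(6342 - 8049\right) + 33340 = -1707 + 33340 = 31633$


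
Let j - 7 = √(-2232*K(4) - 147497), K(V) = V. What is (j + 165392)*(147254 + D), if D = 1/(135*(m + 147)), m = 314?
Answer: 505258256912903/20745 + 9164352691*I*√6257/12447 ≈ 2.4356e+10 + 5.824e+7*I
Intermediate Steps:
j = 7 + 5*I*√6257 (j = 7 + √(-2232*4 - 147497) = 7 + √(-62*144 - 147497) = 7 + √(-8928 - 147497) = 7 + √(-156425) = 7 + 5*I*√6257 ≈ 7.0 + 395.51*I)
D = 1/62235 (D = 1/(135*(314 + 147)) = 1/(135*461) = 1/62235 ≈ 1.6068e-5)
(j + 165392)*(147254 + D) = ((7 + 5*I*√6257) + 165392)*(147254 + 1/62235) = (165399 + 5*I*√6257)*(9164352691/62235) = 505258256912903/20745 + 9164352691*I*√6257/12447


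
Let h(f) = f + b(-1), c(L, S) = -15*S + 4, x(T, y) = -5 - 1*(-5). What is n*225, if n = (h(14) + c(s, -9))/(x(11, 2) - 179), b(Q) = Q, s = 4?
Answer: -34200/179 ≈ -191.06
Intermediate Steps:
x(T, y) = 0 (x(T, y) = -5 + 5 = 0)
c(L, S) = 4 - 15*S
h(f) = -1 + f (h(f) = f - 1 = -1 + f)
n = -152/179 (n = ((-1 + 14) + (4 - 15*(-9)))/(0 - 179) = (13 + (4 + 135))/(-179) = (13 + 139)*(-1/179) = 152*(-1/179) = -152/179 ≈ -0.84916)
n*225 = -152/179*225 = -34200/179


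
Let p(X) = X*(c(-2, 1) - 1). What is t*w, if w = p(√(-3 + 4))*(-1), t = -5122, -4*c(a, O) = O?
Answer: -12805/2 ≈ -6402.5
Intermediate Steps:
c(a, O) = -O/4
p(X) = -5*X/4 (p(X) = X*(-¼*1 - 1) = X*(-¼ - 1) = X*(-5/4) = -5*X/4)
w = 5/4 (w = -5*√(-3 + 4)/4*(-1) = -5*√1/4*(-1) = -5/4*1*(-1) = -5/4*(-1) = 5/4 ≈ 1.2500)
t*w = -5122*5/4 = -12805/2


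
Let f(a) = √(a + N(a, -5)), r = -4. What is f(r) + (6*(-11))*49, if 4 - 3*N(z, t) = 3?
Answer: -3234 + I*√33/3 ≈ -3234.0 + 1.9149*I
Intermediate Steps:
N(z, t) = ⅓ (N(z, t) = 4/3 - ⅓*3 = 4/3 - 1 = ⅓)
f(a) = √(⅓ + a) (f(a) = √(a + ⅓) = √(⅓ + a))
f(r) + (6*(-11))*49 = √(3 + 9*(-4))/3 + (6*(-11))*49 = √(3 - 36)/3 - 66*49 = √(-33)/3 - 3234 = (I*√33)/3 - 3234 = I*√33/3 - 3234 = -3234 + I*√33/3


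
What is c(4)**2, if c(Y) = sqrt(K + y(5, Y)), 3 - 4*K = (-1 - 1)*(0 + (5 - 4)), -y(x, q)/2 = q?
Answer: -27/4 ≈ -6.7500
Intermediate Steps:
y(x, q) = -2*q
K = 5/4 (K = 3/4 - (-1 - 1)*(0 + (5 - 4))/4 = 3/4 - (-1)*(0 + 1)/2 = 3/4 - (-1)/2 = 3/4 - 1/4*(-2) = 3/4 + 1/2 = 5/4 ≈ 1.2500)
c(Y) = sqrt(5/4 - 2*Y)
c(4)**2 = (sqrt(5 - 8*4)/2)**2 = (sqrt(5 - 32)/2)**2 = (sqrt(-27)/2)**2 = ((3*I*sqrt(3))/2)**2 = (3*I*sqrt(3)/2)**2 = -27/4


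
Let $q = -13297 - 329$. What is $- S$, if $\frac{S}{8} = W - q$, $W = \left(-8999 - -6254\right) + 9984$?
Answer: $-166920$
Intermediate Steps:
$W = 7239$ ($W = \left(-8999 + 6254\right) + 9984 = -2745 + 9984 = 7239$)
$q = -13626$ ($q = -13297 - 329 = -13626$)
$S = 166920$ ($S = 8 \left(7239 - -13626\right) = 8 \left(7239 + 13626\right) = 8 \cdot 20865 = 166920$)
$- S = \left(-1\right) 166920 = -166920$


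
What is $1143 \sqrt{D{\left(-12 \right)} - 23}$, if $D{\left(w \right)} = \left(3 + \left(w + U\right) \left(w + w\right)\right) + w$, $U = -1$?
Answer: $2286 \sqrt{70} \approx 19126.0$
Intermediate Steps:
$D{\left(w \right)} = 3 + w + 2 w \left(-1 + w\right)$ ($D{\left(w \right)} = \left(3 + \left(w - 1\right) \left(w + w\right)\right) + w = \left(3 + \left(-1 + w\right) 2 w\right) + w = \left(3 + 2 w \left(-1 + w\right)\right) + w = 3 + w + 2 w \left(-1 + w\right)$)
$1143 \sqrt{D{\left(-12 \right)} - 23} = 1143 \sqrt{\left(3 - -12 + 2 \left(-12\right)^{2}\right) - 23} = 1143 \sqrt{\left(3 + 12 + 2 \cdot 144\right) - 23} = 1143 \sqrt{\left(3 + 12 + 288\right) - 23} = 1143 \sqrt{303 - 23} = 1143 \sqrt{280} = 1143 \cdot 2 \sqrt{70} = 2286 \sqrt{70}$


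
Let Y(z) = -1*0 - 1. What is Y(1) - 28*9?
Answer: -253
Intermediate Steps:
Y(z) = -1 (Y(z) = 0 - 1 = -1)
Y(1) - 28*9 = -1 - 28*9 = -1 - 252 = -253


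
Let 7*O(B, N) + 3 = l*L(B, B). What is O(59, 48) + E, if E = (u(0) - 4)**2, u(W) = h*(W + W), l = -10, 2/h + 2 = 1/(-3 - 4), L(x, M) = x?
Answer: -481/7 ≈ -68.714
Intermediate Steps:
h = -14/15 (h = 2/(-2 + 1/(-3 - 4)) = 2/(-2 + 1/(-7)) = 2/(-2 - 1/7) = 2/(-15/7) = 2*(-7/15) = -14/15 ≈ -0.93333)
u(W) = -28*W/15 (u(W) = -14*(W + W)/15 = -28*W/15)
O(B, N) = -3/7 - 10*B/7 (O(B, N) = -3/7 + (-10*B)/7 = -3/7 - 10*B/7)
E = 16 (E = (-28/15*0 - 4)**2 = (0 - 4)**2 = (-4)**2 = 16)
O(59, 48) + E = (-3/7 - 10/7*59) + 16 = (-3/7 - 590/7) + 16 = -593/7 + 16 = -481/7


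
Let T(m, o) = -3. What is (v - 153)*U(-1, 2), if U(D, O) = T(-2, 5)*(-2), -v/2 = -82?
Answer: 66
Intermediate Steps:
v = 164 (v = -2*(-82) = 164)
U(D, O) = 6 (U(D, O) = -3*(-2) = 6)
(v - 153)*U(-1, 2) = (164 - 153)*6 = 11*6 = 66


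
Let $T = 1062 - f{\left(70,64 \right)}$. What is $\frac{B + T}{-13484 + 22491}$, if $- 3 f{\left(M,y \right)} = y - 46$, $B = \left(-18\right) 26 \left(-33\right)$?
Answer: $\frac{16512}{9007} \approx 1.8332$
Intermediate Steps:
$B = 15444$ ($B = \left(-468\right) \left(-33\right) = 15444$)
$f{\left(M,y \right)} = \frac{46}{3} - \frac{y}{3}$ ($f{\left(M,y \right)} = - \frac{y - 46}{3} = - \frac{-46 + y}{3} = \frac{46}{3} - \frac{y}{3}$)
$T = 1068$ ($T = 1062 - \left(\frac{46}{3} - \frac{64}{3}\right) = 1062 - -6 = 1062 + 6 = 1068$)
$\frac{B + T}{-13484 + 22491} = \frac{15444 + 1068}{-13484 + 22491} = \frac{16512}{9007}$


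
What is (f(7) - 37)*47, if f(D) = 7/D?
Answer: -1692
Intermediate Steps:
(f(7) - 37)*47 = (7/7 - 37)*47 = (7*(⅐) - 37)*47 = (1 - 37)*47 = -36*47 = -1692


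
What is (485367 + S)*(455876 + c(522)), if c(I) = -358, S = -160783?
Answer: 147853854512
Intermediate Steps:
(485367 + S)*(455876 + c(522)) = (485367 - 160783)*(455876 - 358) = 324584*455518 = 147853854512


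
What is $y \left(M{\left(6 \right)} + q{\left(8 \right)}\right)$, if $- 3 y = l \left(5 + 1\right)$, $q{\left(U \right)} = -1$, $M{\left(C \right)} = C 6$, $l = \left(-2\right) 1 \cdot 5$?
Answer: $700$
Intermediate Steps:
$l = -10$ ($l = \left(-2\right) 5 = -10$)
$M{\left(C \right)} = 6 C$
$y = 20$ ($y = - \frac{\left(-10\right) \left(5 + 1\right)}{3} = - \frac{\left(-10\right) 6}{3} = \left(- \frac{1}{3}\right) \left(-60\right) = 20$)
$y \left(M{\left(6 \right)} + q{\left(8 \right)}\right) = 20 \left(6 \cdot 6 - 1\right) = 20 \left(36 - 1\right) = 20 \cdot 35 = 700$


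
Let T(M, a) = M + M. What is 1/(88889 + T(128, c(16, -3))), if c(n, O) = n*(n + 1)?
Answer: 1/89145 ≈ 1.1218e-5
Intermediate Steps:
c(n, O) = n*(1 + n)
T(M, a) = 2*M
1/(88889 + T(128, c(16, -3))) = 1/(88889 + 2*128) = 1/(88889 + 256) = 1/89145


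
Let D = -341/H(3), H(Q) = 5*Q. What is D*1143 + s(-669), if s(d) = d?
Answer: -133266/5 ≈ -26653.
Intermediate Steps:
D = -341/15 (D = -341/(5*3) = -341/15 ≈ -22.733)
D*1143 + s(-669) = -341/15*1143 - 669 = -129921/5 - 669 = -133266/5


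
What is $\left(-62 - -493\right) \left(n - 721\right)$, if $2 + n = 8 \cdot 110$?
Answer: $67667$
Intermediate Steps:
$n = 878$ ($n = -2 + 8 \cdot 110 = -2 + 880 = 878$)
$\left(-62 - -493\right) \left(n - 721\right) = \left(-62 - -493\right) \left(878 - 721\right) = \left(-62 + 493\right) 157 = 431 \cdot 157 = 67667$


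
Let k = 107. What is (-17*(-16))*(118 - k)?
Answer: 2992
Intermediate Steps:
(-17*(-16))*(118 - k) = (-17*(-16))*(118 - 1*107) = 272*(118 - 107) = 272*11 = 2992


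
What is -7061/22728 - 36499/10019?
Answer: -900293431/227711832 ≈ -3.9537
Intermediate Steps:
-7061/22728 - 36499/10019 = -900293431/227711832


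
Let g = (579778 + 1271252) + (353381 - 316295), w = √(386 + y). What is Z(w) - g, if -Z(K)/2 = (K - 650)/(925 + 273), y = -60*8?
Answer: -1130980834/599 - I*√94/599 ≈ -1.8881e+6 - 0.016186*I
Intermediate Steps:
y = -480
w = I*√94 (w = √(386 - 480) = √(-94) = I*√94 ≈ 9.6954*I)
Z(K) = 650/599 - K/599 (Z(K) = -2*(K - 650)/(925 + 273) = -2*(-650 + K)/1198 = -2*(-325/599 + K/1198) = 650/599 - K/599)
g = 1888116 (g = 1851030 + 37086 = 1888116)
Z(w) - g = (650/599 - I*√94/599) - 1*1888116 = (650/599 - I*√94/599) - 1888116 = -1130980834/599 - I*√94/599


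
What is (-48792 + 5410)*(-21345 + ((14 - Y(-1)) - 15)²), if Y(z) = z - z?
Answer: 925945408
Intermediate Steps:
Y(z) = 0
(-48792 + 5410)*(-21345 + ((14 - Y(-1)) - 15)²) = (-48792 + 5410)*(-21345 + ((14 - 1*0) - 15)²) = -43382*(-21345 + ((14 + 0) - 15)²) = -43382*(-21345 + (14 - 15)²) = -43382*(-21345 + (-1)²) = -43382*(-21345 + 1) = -43382*(-21344) = 925945408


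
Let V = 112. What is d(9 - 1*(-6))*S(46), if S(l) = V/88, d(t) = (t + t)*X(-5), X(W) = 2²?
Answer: 1680/11 ≈ 152.73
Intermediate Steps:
X(W) = 4
d(t) = 8*t (d(t) = (t + t)*4 = (2*t)*4 = 8*t)
S(l) = 14/11 (S(l) = 112/88 = 112*(1/88) = 14/11)
d(9 - 1*(-6))*S(46) = (8*(9 - 1*(-6)))*(14/11) = (8*(9 + 6))*(14/11) = (8*15)*(14/11) = 120*(14/11) = 1680/11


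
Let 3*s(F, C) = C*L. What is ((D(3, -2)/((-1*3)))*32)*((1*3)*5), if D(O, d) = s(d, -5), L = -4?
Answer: -3200/3 ≈ -1066.7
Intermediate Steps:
s(F, C) = -4*C/3 (s(F, C) = (C*(-4))/3 = (-4*C)/3 = -4*C/3)
D(O, d) = 20/3 (D(O, d) = -4/3*(-5) = 20/3)
((D(3, -2)/((-1*3)))*32)*((1*3)*5) = ((20/(3*((-1*3))))*32)*((1*3)*5) = (((20/3)/(-3))*32)*(3*5) = (((20/3)*(-⅓))*32)*15 = -20/9*32*15 = -640/9*15 = -3200/3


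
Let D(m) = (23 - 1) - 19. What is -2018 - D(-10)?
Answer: -2021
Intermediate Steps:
D(m) = 3 (D(m) = 22 - 19 = 3)
-2018 - D(-10) = -2018 - 1*3 = -2018 - 3 = -2021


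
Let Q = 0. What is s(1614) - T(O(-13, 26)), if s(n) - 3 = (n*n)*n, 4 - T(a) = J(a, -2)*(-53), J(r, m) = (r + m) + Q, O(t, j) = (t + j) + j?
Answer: 4204461582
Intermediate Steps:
O(t, j) = t + 2*j (O(t, j) = (j + t) + j = t + 2*j)
J(r, m) = m + r (J(r, m) = (r + m) + 0 = (m + r) + 0 = m + r)
T(a) = -102 + 53*a (T(a) = 4 - (-2 + a)*(-53) = 4 - (106 - 53*a) = 4 + (-106 + 53*a) = -102 + 53*a)
s(n) = 3 + n³ (s(n) = 3 + (n*n)*n = 3 + n²*n = 3 + n³)
s(1614) - T(O(-13, 26)) = (3 + 1614³) - (-102 + 53*(-13 + 2*26)) = (3 + 4204463544) - (-102 + 53*(-13 + 52)) = 4204463547 - (-102 + 53*39) = 4204463547 - (-102 + 2067) = 4204463547 - 1*1965 = 4204463547 - 1965 = 4204461582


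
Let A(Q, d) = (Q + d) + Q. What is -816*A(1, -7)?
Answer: 4080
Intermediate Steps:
A(Q, d) = d + 2*Q
-816*A(1, -7) = -816*(-7 + 2*1) = -816*(-7 + 2) = -816*(-5) = 4080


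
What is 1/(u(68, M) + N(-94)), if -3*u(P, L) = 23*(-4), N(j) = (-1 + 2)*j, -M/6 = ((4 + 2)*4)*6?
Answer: -3/190 ≈ -0.015789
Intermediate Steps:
M = -864 (M = -6*(4 + 2)*4*6 = -6*6*4*6 = -144*6 = -6*144 = -864)
N(j) = j (N(j) = 1*j = j)
u(P, L) = 92/3 (u(P, L) = -23*(-4)/3 = -⅓*(-92) = 92/3)
1/(u(68, M) + N(-94)) = 1/(92/3 - 94) = 1/(-190/3) = -3/190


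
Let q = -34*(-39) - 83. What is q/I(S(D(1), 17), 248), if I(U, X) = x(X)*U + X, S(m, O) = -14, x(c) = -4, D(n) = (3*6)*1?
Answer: 1243/304 ≈ 4.0888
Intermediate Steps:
D(n) = 18 (D(n) = 18*1 = 18)
q = 1243 (q = 1326 - 83 = 1243)
I(U, X) = X - 4*U (I(U, X) = -4*U + X = X - 4*U)
q/I(S(D(1), 17), 248) = 1243/(248 - 4*(-14)) = 1243/(248 + 56) = 1243/304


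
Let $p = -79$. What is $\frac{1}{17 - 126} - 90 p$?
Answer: $\frac{774989}{109} \approx 7110.0$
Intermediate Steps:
$\frac{1}{17 - 126} - 90 p = \frac{1}{17 - 126} - -7110 = \frac{1}{-109} + 7110 = - \frac{1}{109} + 7110 = \frac{774989}{109}$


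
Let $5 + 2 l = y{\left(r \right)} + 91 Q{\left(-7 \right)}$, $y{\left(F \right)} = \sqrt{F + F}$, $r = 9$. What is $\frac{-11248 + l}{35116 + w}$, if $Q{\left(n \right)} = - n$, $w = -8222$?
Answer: $- \frac{5466}{13447} + \frac{3 \sqrt{2}}{53788} \approx -0.40641$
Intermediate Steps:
$y{\left(F \right)} = \sqrt{2} \sqrt{F}$ ($y{\left(F \right)} = \sqrt{2 F} = \sqrt{2} \sqrt{F}$)
$l = 316 + \frac{3 \sqrt{2}}{2}$ ($l = - \frac{5}{2} + \frac{\sqrt{2} \sqrt{9} + 91 \left(\left(-1\right) \left(-7\right)\right)}{2} = - \frac{5}{2} + \frac{\sqrt{2} \cdot 3 + 91 \cdot 7}{2} = - \frac{5}{2} + \frac{3 \sqrt{2} + 637}{2} = - \frac{5}{2} + \frac{637 + 3 \sqrt{2}}{2} = - \frac{5}{2} + \left(\frac{637}{2} + \frac{3 \sqrt{2}}{2}\right) = 316 + \frac{3 \sqrt{2}}{2} \approx 318.12$)
$\frac{-11248 + l}{35116 + w} = \frac{-11248 + \left(316 + \frac{3 \sqrt{2}}{2}\right)}{35116 - 8222} = \frac{-10932 + \frac{3 \sqrt{2}}{2}}{26894} = \left(-10932 + \frac{3 \sqrt{2}}{2}\right) \frac{1}{26894} = - \frac{5466}{13447} + \frac{3 \sqrt{2}}{53788}$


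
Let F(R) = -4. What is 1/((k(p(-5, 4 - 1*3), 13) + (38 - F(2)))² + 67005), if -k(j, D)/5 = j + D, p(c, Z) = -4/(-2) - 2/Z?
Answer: 1/67534 ≈ 1.4807e-5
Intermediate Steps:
p(c, Z) = 2 - 2/Z (p(c, Z) = -4*(-½) - 2/Z = 2 - 2/Z)
k(j, D) = -5*D - 5*j (k(j, D) = -5*(j + D) = -5*(D + j) = -5*D - 5*j)
1/((k(p(-5, 4 - 1*3), 13) + (38 - F(2)))² + 67005) = 1/(((-5*13 - 5*(2 - 2/(4 - 1*3))) + (38 - 1*(-4)))² + 67005) = 1/(((-65 - 5*(2 - 2/(4 - 3))) + (38 + 4))² + 67005) = 1/(((-65 - 5*(2 - 2/1)) + 42)² + 67005) = 1/(((-65 - 5*(2 - 2*1)) + 42)² + 67005) = 1/(((-65 - 5*(2 - 2)) + 42)² + 67005) = 1/(((-65 - 5*0) + 42)² + 67005) = 1/(((-65 + 0) + 42)² + 67005) = 1/((-65 + 42)² + 67005) = 1/((-23)² + 67005) = 1/(529 + 67005) = 1/67534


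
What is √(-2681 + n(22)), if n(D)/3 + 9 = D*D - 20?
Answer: 2*I*√329 ≈ 36.277*I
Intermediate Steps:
n(D) = -87 + 3*D² (n(D) = -27 + 3*(D*D - 20) = -27 + 3*(D² - 20) = -27 + 3*(-20 + D²) = -27 + (-60 + 3*D²) = -87 + 3*D²)
√(-2681 + n(22)) = √(-2681 + (-87 + 3*22²)) = √(-2681 + (-87 + 3*484)) = √(-2681 + (-87 + 1452)) = √(-2681 + 1365) = √(-1316) = 2*I*√329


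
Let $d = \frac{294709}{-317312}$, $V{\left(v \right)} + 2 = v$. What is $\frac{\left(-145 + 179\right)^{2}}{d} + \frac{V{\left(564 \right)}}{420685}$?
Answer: $- \frac{154312423293862}{123979655665} \approx -1244.7$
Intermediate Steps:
$V{\left(v \right)} = -2 + v$
$d = - \frac{294709}{317312}$ ($d = 294709 \left(- \frac{1}{317312}\right) = - \frac{294709}{317312} \approx -0.92877$)
$\frac{\left(-145 + 179\right)^{2}}{d} + \frac{V{\left(564 \right)}}{420685} = \frac{\left(-145 + 179\right)^{2}}{- \frac{294709}{317312}} + \frac{-2 + 564}{420685} = 34^{2} \left(- \frac{317312}{294709}\right) + 562 \cdot \frac{1}{420685} = 1156 \left(- \frac{317312}{294709}\right) + \frac{562}{420685} = - \frac{366812672}{294709} + \frac{562}{420685} = - \frac{154312423293862}{123979655665}$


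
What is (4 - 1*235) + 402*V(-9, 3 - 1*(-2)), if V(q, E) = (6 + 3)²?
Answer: 32331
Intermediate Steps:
V(q, E) = 81 (V(q, E) = 9² = 81)
(4 - 1*235) + 402*V(-9, 3 - 1*(-2)) = (4 - 1*235) + 402*81 = (4 - 235) + 32562 = -231 + 32562 = 32331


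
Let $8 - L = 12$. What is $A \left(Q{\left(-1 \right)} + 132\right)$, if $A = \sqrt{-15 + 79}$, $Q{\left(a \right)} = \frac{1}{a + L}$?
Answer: $\frac{5272}{5} \approx 1054.4$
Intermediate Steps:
$L = -4$ ($L = 8 - 12 = -4$)
$Q{\left(a \right)} = \frac{1}{-4 + a}$ ($Q{\left(a \right)} = \frac{1}{a - 4} = \frac{1}{-4 + a}$)
$A = 8$ ($A = \sqrt{64} = 8$)
$A \left(Q{\left(-1 \right)} + 132\right) = 8 \left(\frac{1}{-4 - 1} + 132\right) = 8 \left(\frac{1}{-5} + 132\right) = 8 \left(- \frac{1}{5} + 132\right) = 8 \cdot \frac{659}{5} = \frac{5272}{5}$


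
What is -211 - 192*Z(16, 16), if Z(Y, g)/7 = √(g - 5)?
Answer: -211 - 1344*√11 ≈ -4668.5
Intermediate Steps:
Z(Y, g) = 7*√(-5 + g) (Z(Y, g) = 7*√(g - 5) = 7*√(-5 + g))
-211 - 192*Z(16, 16) = -211 - 1344*√(-5 + 16) = -211 - 1344*√11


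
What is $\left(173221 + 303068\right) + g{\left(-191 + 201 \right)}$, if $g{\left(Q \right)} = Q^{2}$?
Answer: $476389$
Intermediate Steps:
$\left(173221 + 303068\right) + g{\left(-191 + 201 \right)} = \left(173221 + 303068\right) + \left(-191 + 201\right)^{2} = 476289 + 10^{2} = 476289 + 100 = 476389$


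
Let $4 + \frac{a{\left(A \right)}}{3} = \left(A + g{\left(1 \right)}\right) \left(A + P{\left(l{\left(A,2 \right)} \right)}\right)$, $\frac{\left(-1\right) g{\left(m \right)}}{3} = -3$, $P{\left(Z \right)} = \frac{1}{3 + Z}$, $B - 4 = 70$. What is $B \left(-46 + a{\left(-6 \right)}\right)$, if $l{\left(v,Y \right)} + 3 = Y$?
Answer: $-7955$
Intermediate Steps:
$B = 74$ ($B = 4 + 70 = 74$)
$l{\left(v,Y \right)} = -3 + Y$
$g{\left(m \right)} = 9$ ($g{\left(m \right)} = \left(-3\right) \left(-3\right) = 9$)
$a{\left(A \right)} = -12 + 3 \left(\frac{1}{2} + A\right) \left(9 + A\right)$ ($a{\left(A \right)} = -12 + 3 \left(A + 9\right) \left(A + \frac{1}{3 + \left(-3 + 2\right)}\right) = -12 + 3 \left(9 + A\right) \left(A + \frac{1}{3 - 1}\right) = -12 + 3 \left(9 + A\right) \left(A + \frac{1}{2}\right) = -12 + 3 \left(9 + A\right) \left(\frac{1}{2} + A\right) = -12 + 3 \left(\frac{1}{2} + A\right) \left(9 + A\right)$)
$B \left(-46 + a{\left(-6 \right)}\right) = 74 \left(-46 + \left(\frac{3}{2} + 3 \left(-6\right)^{2} + \frac{57}{2} \left(-6\right)\right)\right) = 74 \left(-46 + \left(\frac{3}{2} + 3 \cdot 36 - 171\right)\right) = 74 \left(-46 + \left(\frac{3}{2} + 108 - 171\right)\right) = 74 \left(-46 - \frac{123}{2}\right) = 74 \left(- \frac{215}{2}\right) = -7955$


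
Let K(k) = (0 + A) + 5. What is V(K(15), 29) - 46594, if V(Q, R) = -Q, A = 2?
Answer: -46601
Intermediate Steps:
K(k) = 7 (K(k) = (0 + 2) + 5 = 2 + 5 = 7)
V(K(15), 29) - 46594 = -1*7 - 46594 = -7 - 46594 = -46601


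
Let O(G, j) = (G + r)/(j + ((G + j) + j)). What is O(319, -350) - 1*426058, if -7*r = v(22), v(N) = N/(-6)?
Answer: -6540423068/15351 ≈ -4.2606e+5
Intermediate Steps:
v(N) = -N/6 (v(N) = N*(-⅙) = -N/6)
r = 11/21 (r = -(-1)*22/42 = -⅐*(-11/3) = 11/21 ≈ 0.52381)
O(G, j) = (11/21 + G)/(G + 3*j) (O(G, j) = (G + 11/21)/(j + ((G + j) + j)) = (11/21 + G)/(j + (G + 2*j)) = (11/21 + G)/(G + 3*j))
O(319, -350) - 1*426058 = (11/21 + 319)/(319 + 3*(-350)) - 1*426058 = (6710/21)/(319 - 1050) - 426058 = (6710/21)/(-731) - 426058 = -1/731*6710/21 - 426058 = -6710/15351 - 426058 = -6540423068/15351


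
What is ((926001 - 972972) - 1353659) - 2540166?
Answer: -3940796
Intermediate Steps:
((926001 - 972972) - 1353659) - 2540166 = (-46971 - 1353659) - 2540166 = -1400630 - 2540166 = -3940796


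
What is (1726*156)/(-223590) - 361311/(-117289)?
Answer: 8200793251/4370774585 ≈ 1.8763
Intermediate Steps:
(1726*156)/(-223590) - 361311/(-117289) = 269256*(-1/223590) - 361311*(-1/117289) = -44876/37265 + 361311/117289 = 8200793251/4370774585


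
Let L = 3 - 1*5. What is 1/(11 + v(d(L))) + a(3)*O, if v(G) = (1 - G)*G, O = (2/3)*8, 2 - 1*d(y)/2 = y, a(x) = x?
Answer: 719/45 ≈ 15.978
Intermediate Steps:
L = -2 (L = 3 - 5 = -2)
d(y) = 4 - 2*y
O = 16/3 (O = (2*(⅓))*8 = (⅔)*8 = 16/3 ≈ 5.3333)
v(G) = G*(1 - G)
1/(11 + v(d(L))) + a(3)*O = 1/(11 + (4 - 2*(-2))*(1 - (4 - 2*(-2)))) + 3*(16/3) = 1/(11 + (4 + 4)*(1 - (4 + 4))) + 16 = 1/(11 + 8*(1 - 1*8)) + 16 = 1/(11 + 8*(1 - 8)) + 16 = 1/(11 + 8*(-7)) + 16 = 1/(11 - 56) + 16 = 1/(-45) + 16 = -1/45 + 16 = 719/45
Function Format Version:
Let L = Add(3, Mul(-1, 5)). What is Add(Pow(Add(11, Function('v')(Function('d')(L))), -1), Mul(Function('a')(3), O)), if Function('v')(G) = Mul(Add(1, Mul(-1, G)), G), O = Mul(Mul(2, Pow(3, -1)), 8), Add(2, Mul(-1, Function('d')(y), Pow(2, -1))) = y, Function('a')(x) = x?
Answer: Rational(719, 45) ≈ 15.978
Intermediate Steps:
L = -2 (L = Add(3, -5) = -2)
Function('d')(y) = Add(4, Mul(-2, y))
O = Rational(16, 3) (O = Mul(Mul(2, Rational(1, 3)), 8) = Mul(Rational(2, 3), 8) = Rational(16, 3) ≈ 5.3333)
Function('v')(G) = Mul(G, Add(1, Mul(-1, G)))
Add(Pow(Add(11, Function('v')(Function('d')(L))), -1), Mul(Function('a')(3), O)) = Add(Pow(Add(11, Mul(Add(4, Mul(-2, -2)), Add(1, Mul(-1, Add(4, Mul(-2, -2)))))), -1), Mul(3, Rational(16, 3))) = Add(Pow(Add(11, Mul(Add(4, 4), Add(1, Mul(-1, Add(4, 4))))), -1), 16) = Add(Pow(Add(11, Mul(8, Add(1, Mul(-1, 8)))), -1), 16) = Add(Pow(Add(11, Mul(8, Add(1, -8))), -1), 16) = Add(Pow(Add(11, Mul(8, -7)), -1), 16) = Add(Pow(Add(11, -56), -1), 16) = Add(Pow(-45, -1), 16) = Add(Rational(-1, 45), 16) = Rational(719, 45)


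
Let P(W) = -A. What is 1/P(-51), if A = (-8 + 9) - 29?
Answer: 1/28 ≈ 0.035714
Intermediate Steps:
A = -28 (A = 1 - 29 = -28)
P(W) = 28 (P(W) = -1*(-28) = 28)
1/P(-51) = 1/28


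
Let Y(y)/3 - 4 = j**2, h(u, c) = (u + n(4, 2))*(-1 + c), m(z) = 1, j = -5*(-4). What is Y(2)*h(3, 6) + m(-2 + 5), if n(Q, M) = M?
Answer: 30301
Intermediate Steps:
j = 20
h(u, c) = (-1 + c)*(2 + u) (h(u, c) = (u + 2)*(-1 + c) = (2 + u)*(-1 + c) = (-1 + c)*(2 + u))
Y(y) = 1212 (Y(y) = 12 + 3*20**2 = 12 + 3*400 = 12 + 1200 = 1212)
Y(2)*h(3, 6) + m(-2 + 5) = 1212*(-2 - 1*3 + 2*6 + 6*3) + 1 = 1212*(-2 - 3 + 12 + 18) + 1 = 1212*25 + 1 = 30300 + 1 = 30301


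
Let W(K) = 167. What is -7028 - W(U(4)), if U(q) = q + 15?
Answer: -7195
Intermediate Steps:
U(q) = 15 + q
-7028 - W(U(4)) = -7028 - 1*167 = -7028 - 167 = -7195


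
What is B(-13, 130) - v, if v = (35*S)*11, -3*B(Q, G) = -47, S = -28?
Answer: 32387/3 ≈ 10796.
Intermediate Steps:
B(Q, G) = 47/3 (B(Q, G) = -⅓*(-47) = 47/3)
v = -10780 (v = (35*(-28))*11 = -980*11 = -10780)
B(-13, 130) - v = 47/3 - 1*(-10780) = 47/3 + 10780 = 32387/3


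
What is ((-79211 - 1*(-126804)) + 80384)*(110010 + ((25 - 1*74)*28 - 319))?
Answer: 13862340663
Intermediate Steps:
((-79211 - 1*(-126804)) + 80384)*(110010 + ((25 - 1*74)*28 - 319)) = ((-79211 + 126804) + 80384)*(110010 + ((25 - 74)*28 - 319)) = (47593 + 80384)*(110010 + (-49*28 - 319)) = 127977*(110010 + (-1372 - 319)) = 127977*(110010 - 1691) = 127977*108319 = 13862340663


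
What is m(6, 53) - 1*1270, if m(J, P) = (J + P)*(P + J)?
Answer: 2211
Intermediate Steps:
m(J, P) = (J + P)**2 (m(J, P) = (J + P)*(J + P) = (J + P)**2)
m(6, 53) - 1*1270 = (6 + 53)**2 - 1*1270 = 59**2 - 1270 = 3481 - 1270 = 2211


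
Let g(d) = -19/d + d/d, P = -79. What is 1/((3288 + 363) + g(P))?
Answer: 79/288527 ≈ 0.00027380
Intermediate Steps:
g(d) = 1 - 19/d (g(d) = -19/d + 1 = 1 - 19/d)
1/((3288 + 363) + g(P)) = 1/((3288 + 363) + (-19 - 79)/(-79)) = 1/(3651 - 1/79*(-98)) = 1/(3651 + 98/79) = 1/(288527/79) = 79/288527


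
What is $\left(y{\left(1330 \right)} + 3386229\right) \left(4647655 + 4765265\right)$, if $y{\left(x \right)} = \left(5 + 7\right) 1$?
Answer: $31874415633720$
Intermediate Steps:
$y{\left(x \right)} = 12$ ($y{\left(x \right)} = 12 \cdot 1 = 12$)
$\left(y{\left(1330 \right)} + 3386229\right) \left(4647655 + 4765265\right) = \left(12 + 3386229\right) \left(4647655 + 4765265\right) = 3386241 \cdot 9412920 = 31874415633720$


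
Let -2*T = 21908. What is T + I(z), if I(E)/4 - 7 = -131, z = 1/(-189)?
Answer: -11450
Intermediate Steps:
z = -1/189 ≈ -0.0052910
T = -10954 (T = -½*21908 = -10954)
I(E) = -496 (I(E) = 28 + 4*(-131) = 28 - 524 = -496)
T + I(z) = -10954 - 496 = -11450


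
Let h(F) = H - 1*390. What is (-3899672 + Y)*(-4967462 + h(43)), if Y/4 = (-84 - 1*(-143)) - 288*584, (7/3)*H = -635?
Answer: 22715277078468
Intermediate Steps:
H = -1905/7 (H = (3/7)*(-635) = -1905/7 ≈ -272.14)
h(F) = -4635/7 (h(F) = -1905/7 - 1*390 = -1905/7 - 390 = -4635/7)
Y = -672532 (Y = 4*((-84 - 1*(-143)) - 288*584) = 4*((-84 + 143) - 168192) = 4*(59 - 168192) = 4*(-168133) = -672532)
(-3899672 + Y)*(-4967462 + h(43)) = (-3899672 - 672532)*(-4967462 - 4635/7) = -4572204*(-34776869/7) = 22715277078468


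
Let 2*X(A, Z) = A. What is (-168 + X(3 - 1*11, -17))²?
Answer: 29584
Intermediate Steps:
X(A, Z) = A/2
(-168 + X(3 - 1*11, -17))² = (-168 + (3 - 1*11)/2)² = (-168 + (3 - 11)/2)² = (-168 + (½)*(-8))² = (-168 - 4)² = (-172)² = 29584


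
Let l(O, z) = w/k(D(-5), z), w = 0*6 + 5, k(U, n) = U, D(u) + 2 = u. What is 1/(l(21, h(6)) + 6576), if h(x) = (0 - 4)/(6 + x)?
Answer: 7/46027 ≈ 0.00015208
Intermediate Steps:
D(u) = -2 + u
h(x) = -4/(6 + x)
w = 5 (w = 0 + 5 = 5)
l(O, z) = -5/7 (l(O, z) = 5/(-2 - 5) = 5/(-7) = 5*(-⅐) = -5/7)
1/(l(21, h(6)) + 6576) = 1/(-5/7 + 6576) = 1/(46027/7) = 7/46027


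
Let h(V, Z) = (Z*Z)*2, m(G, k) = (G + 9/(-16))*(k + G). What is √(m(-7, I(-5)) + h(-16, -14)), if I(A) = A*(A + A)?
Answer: √1069/4 ≈ 8.1739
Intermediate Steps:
I(A) = 2*A² (I(A) = A*(2*A) = 2*A²)
m(G, k) = (-9/16 + G)*(G + k) (m(G, k) = (G + 9*(-1/16))*(G + k) = (G - 9/16)*(G + k) = (-9/16 + G)*(G + k))
h(V, Z) = 2*Z² (h(V, Z) = Z²*2 = 2*Z²)
√(m(-7, I(-5)) + h(-16, -14)) = √(((-7)² - 9/16*(-7) - 9*(-5)²/8 - 14*(-5)²) + 2*(-14)²) = √((49 + 63/16 - 9*25/8 - 14*25) + 2*196) = √((49 + 63/16 - 9/16*50 - 7*50) + 392) = √((49 + 63/16 - 225/8 - 350) + 392) = √(-5203/16 + 392) = √(1069/16) = √1069/4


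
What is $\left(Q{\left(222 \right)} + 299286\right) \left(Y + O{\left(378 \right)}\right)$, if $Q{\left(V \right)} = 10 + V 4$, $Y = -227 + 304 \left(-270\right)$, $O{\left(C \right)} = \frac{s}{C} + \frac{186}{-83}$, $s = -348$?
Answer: $- \frac{129199144069640}{5229} \approx -2.4708 \cdot 10^{10}$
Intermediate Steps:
$O{\left(C \right)} = - \frac{186}{83} - \frac{348}{C}$ ($O{\left(C \right)} = - \frac{348}{C} + \frac{186}{-83} = - \frac{348}{C} + 186 \left(- \frac{1}{83}\right) = - \frac{348}{C} - \frac{186}{83} = - \frac{186}{83} - \frac{348}{C}$)
$Y = -82307$ ($Y = -227 - 82080 = -82307$)
$Q{\left(V \right)} = 10 + 4 V$
$\left(Q{\left(222 \right)} + 299286\right) \left(Y + O{\left(378 \right)}\right) = \left(\left(10 + 4 \cdot 222\right) + 299286\right) \left(-82307 - \left(\frac{186}{83} + \frac{348}{378}\right)\right) = \left(\left(10 + 888\right) + 299286\right) \left(-82307 - \frac{16532}{5229}\right) = \left(898 + 299286\right) \left(-82307 - \frac{16532}{5229}\right) = 300184 \left(-82307 - \frac{16532}{5229}\right) = 300184 \left(- \frac{430399835}{5229}\right) = - \frac{129199144069640}{5229}$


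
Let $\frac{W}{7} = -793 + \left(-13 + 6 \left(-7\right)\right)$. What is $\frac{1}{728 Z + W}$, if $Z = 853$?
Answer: $\frac{1}{615048} \approx 1.6259 \cdot 10^{-6}$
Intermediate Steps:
$W = -5936$ ($W = 7 \left(-793 + \left(-13 + 6 \left(-7\right)\right)\right) = 7 \left(-793 - 55\right) = 7 \left(-848\right) = -5936$)
$\frac{1}{728 Z + W} = \frac{1}{728 \cdot 853 - 5936} = \frac{1}{620984 - 5936} = \frac{1}{615048}$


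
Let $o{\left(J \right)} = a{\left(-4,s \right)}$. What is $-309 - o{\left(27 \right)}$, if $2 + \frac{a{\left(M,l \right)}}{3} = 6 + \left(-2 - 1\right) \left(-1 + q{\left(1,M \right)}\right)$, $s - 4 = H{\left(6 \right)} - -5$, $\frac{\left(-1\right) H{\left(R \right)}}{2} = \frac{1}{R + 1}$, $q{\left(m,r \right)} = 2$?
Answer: $-312$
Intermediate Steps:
$H{\left(R \right)} = - \frac{2}{1 + R}$ ($H{\left(R \right)} = - \frac{2}{R + 1} = - \frac{2}{1 + R}$)
$s = \frac{61}{7}$ ($s = 4 - \left(-5 + \frac{2}{1 + 6}\right) = 4 + \left(- \frac{2}{7} + 5\right) = 4 + \frac{33}{7} = \frac{61}{7} \approx 8.7143$)
$a{\left(M,l \right)} = 3$ ($a{\left(M,l \right)} = -6 + 3 \left(6 + \left(-2 - 1\right) \left(-1 + 2\right)\right) = -6 + 3 \left(6 - 3\right) = -6 + 3 \cdot 3 = -6 + 9 = 3$)
$o{\left(J \right)} = 3$
$-309 - o{\left(27 \right)} = -309 - 3 = -312$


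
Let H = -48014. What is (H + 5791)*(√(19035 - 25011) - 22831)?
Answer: 963993313 - 253338*I*√166 ≈ 9.6399e+8 - 3.264e+6*I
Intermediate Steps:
(H + 5791)*(√(19035 - 25011) - 22831) = (-48014 + 5791)*(√(19035 - 25011) - 22831) = -42223*(√(-5976) - 22831) = -42223*(6*I*√166 - 22831) = -42223*(-22831 + 6*I*√166) = 963993313 - 253338*I*√166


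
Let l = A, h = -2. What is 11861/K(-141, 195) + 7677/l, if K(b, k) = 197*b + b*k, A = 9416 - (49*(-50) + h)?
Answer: 23629733/54664008 ≈ 0.43227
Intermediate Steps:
A = 11868 (A = 9416 - (49*(-50) - 2) = 9416 - (-2450 - 2) = 9416 - 1*(-2452) = 9416 + 2452 = 11868)
l = 11868
11861/K(-141, 195) + 7677/l = 11861/((-141*(197 + 195))) + 7677/11868 = 11861/((-141*392)) + 7677*(1/11868) = 11861/(-55272) + 2559/3956 = 11861*(-1/55272) + 2559/3956 = -11861/55272 + 2559/3956 = 23629733/54664008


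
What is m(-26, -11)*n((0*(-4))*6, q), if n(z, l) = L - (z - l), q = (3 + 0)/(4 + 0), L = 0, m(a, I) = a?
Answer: -39/2 ≈ -19.500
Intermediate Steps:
q = ¾ (q = 3/4 = 3*(¼) = ¾ ≈ 0.75000)
n(z, l) = l - z (n(z, l) = 0 - (z - l) = 0 + (l - z) = l - z)
m(-26, -11)*n((0*(-4))*6, q) = -26*(¾ - 0*(-4)*6) = -26*(¾ - 0*6) = -26*(¾ - 1*0) = -26*(¾ + 0) = -26*¾ = -39/2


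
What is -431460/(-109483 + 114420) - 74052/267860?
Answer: -28984117581/330606205 ≈ -87.670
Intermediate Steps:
-431460/(-109483 + 114420) - 74052/267860 = -431460/4937 - 74052*1/267860 = -431460*1/4937 - 18513/66965 = -431460/4937 - 18513/66965 = -28984117581/330606205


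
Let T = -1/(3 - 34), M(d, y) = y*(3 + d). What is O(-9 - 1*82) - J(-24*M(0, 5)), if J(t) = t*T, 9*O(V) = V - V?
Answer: 360/31 ≈ 11.613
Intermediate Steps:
O(V) = 0 (O(V) = (V - V)/9 = (1/9)*0 = 0)
T = 1/31 (T = -1/(-31) = -1*(-1/31) = 1/31 ≈ 0.032258)
J(t) = t/31 (J(t) = t*(1/31) = t/31)
O(-9 - 1*82) - J(-24*M(0, 5)) = 0 - (-120*(3 + 0))/31 = 0 - (-120*3)/31 = 0 - (-24*15)/31 = 0 - (-360)/31 = 0 - 1*(-360/31) = 0 + 360/31 = 360/31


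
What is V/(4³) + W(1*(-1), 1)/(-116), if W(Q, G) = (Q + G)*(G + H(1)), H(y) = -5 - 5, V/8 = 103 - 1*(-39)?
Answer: 71/4 ≈ 17.750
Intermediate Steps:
V = 1136 (V = 8*(103 - 1*(-39)) = 8*(103 + 39) = 8*142 = 1136)
H(y) = -10
W(Q, G) = (-10 + G)*(G + Q) (W(Q, G) = (Q + G)*(G - 10) = (G + Q)*(-10 + G) = (-10 + G)*(G + Q))
V/(4³) + W(1*(-1), 1)/(-116) = 1136/(4³) + (1² - 10*1 - 10*(-1) + 1*(1*(-1)))/(-116) = 1136/64 + (1 - 10 - 10*(-1) + 1*(-1))*(-1/116) = 1136*(1/64) + (1 - 10 + 10 - 1)*(-1/116) = 71/4 + 0*(-1/116) = 71/4 + 0 = 71/4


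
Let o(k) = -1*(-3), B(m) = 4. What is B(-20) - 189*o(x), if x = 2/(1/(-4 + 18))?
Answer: -563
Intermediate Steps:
x = 28 (x = 2/(1/14) = 2*14 = 28)
o(k) = 3
B(-20) - 189*o(x) = 4 - 189*3 = 4 - 567 = -563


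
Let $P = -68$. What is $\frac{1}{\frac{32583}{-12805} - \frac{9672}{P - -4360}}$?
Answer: $- \frac{13739765}{65924049} \approx -0.20842$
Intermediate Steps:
$\frac{1}{\frac{32583}{-12805} - \frac{9672}{P - -4360}} = \frac{1}{\frac{32583}{-12805} - \frac{9672}{-68 - -4360}} = \frac{1}{32583 \left(- \frac{1}{12805}\right) - \frac{9672}{-68 + 4360}} = \frac{1}{- \frac{32583}{12805} - \frac{9672}{4292}} = \frac{1}{- \frac{32583}{12805} - \frac{2418}{1073}} = \frac{1}{- \frac{65924049}{13739765}} = - \frac{13739765}{65924049}$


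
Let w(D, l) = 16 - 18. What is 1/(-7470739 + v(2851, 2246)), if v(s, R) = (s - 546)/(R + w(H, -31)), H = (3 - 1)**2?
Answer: -2244/16764336011 ≈ -1.3386e-7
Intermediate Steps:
H = 4 (H = 2**2 = 4)
w(D, l) = -2
v(s, R) = (-546 + s)/(-2 + R) (v(s, R) = (s - 546)/(R - 2) = (-546 + s)/(-2 + R))
1/(-7470739 + v(2851, 2246)) = 1/(-7470739 + (-546 + 2851)/(-2 + 2246)) = 1/(-7470739 + 2305/2244) = 1/(-16764336011/2244) = -2244/16764336011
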